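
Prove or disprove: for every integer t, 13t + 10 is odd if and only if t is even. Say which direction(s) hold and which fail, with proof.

Neither implication holds.

(⟹) This fails: t = 1 gives 13t + 10 = 23, which is odd, but 1 is odd, not even.

(⟸) This also fails: t = 4 is even, but 13t + 10 = 62 is even, not odd.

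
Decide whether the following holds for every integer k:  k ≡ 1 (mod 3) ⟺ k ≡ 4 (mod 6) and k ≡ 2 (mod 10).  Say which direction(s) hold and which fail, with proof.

Forward direction. This fails: k = 1 gives 1 ≡ 1 (mod 3) but 1 ≡ 1 (mod 6), so the conjunction on the right does not hold.

Converse. If k ≡ 4 (mod 6) and k ≡ 2 (mod 10), then by the Chinese remainder theorem k ≡ 22 (mod 30). Since 22 ≡ 1 (mod 3) and 3 ∣ 30, we get k ≡ 1 (mod 3).

(⇒) fails; (⇐) holds.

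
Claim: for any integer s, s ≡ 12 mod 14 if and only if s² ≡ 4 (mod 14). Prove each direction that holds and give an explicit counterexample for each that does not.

(⟹) Suppose s ≡ 12 mod 14. Write s = 14j + 12. Then (14j + 12)² = 196j² + 336j + 144 = 14(14j² + 24j + 10) + 4, so s² ≡ 4 (mod 14).

(⟸) This fails: take s = 2. Then 2² = 4 ≡ 4 (mod 14), yet 2 ≡ 2 (mod 14), not 12.

Only the forward implication holds.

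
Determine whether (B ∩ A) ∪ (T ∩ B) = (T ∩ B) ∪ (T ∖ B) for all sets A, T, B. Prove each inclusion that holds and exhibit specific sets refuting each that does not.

Neither inclusion holds.

Forward inclusion. This inclusion fails. Take A = {1}, T = ∅, B = {1}; then 1 ∈ (B ∩ A) ∪ (T ∩ B) but 1 ∉ (T ∩ B) ∪ (T ∖ B).

Reverse inclusion. This inclusion fails. Take A = ∅, T = {1}, B = ∅; then 1 ∈ (T ∩ B) ∪ (T ∖ B) but 1 ∉ (B ∩ A) ∪ (T ∩ B).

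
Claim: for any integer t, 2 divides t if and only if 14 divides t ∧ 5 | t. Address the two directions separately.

Only the reverse direction holds.

(⇒) This fails: take t = 2. Certainly 2 ∣ 2, but 14 ∤ 2.

(⇐) Suppose 14 ∣ t and 5 ∣ t. Any common multiple of 14 and 5 is a multiple of their lcm; here gcd(14, 5) = 1, so lcm(14, 5) = 14·5 = 70, so 70 ∣ t. Since 2 ∣ 70, it follows that 2 ∣ t.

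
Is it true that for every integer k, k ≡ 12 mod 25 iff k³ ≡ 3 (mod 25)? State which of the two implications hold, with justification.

[⇒] Suppose k ≡ 12 mod 25. Write k = 25j + 12. Then (25j + 12)³ = 15625j³ + 22500j² + 10800j + 1728 = 25(625j³ + 900j² + 432j + 69) + 3, so k³ ≡ 3 (mod 25).

[⇐] Conversely, suppose k³ ≡ 3 (mod 25). The only residue r in {0, …, 24} with r³ ≡ 3 (mod 25) is r = 12, so k ≡ 12 (mod 25).

Both implications hold.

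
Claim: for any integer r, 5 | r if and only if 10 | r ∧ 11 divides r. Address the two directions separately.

(→) This fails: take r = 5. Certainly 5 ∣ 5, but 10 ∤ 5.

(←) Suppose 10 ∣ r and 11 ∣ r. Any common multiple of 10 and 11 is a multiple of their lcm; here gcd(10, 11) = 1, so lcm(10, 11) = 10·11 = 110, so 110 ∣ r. Since 5 ∣ 110, it follows that 5 ∣ r.

(⇒) fails; (⇐) holds.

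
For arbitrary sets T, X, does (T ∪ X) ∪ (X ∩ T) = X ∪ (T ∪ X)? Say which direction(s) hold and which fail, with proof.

Both inclusions hold.

(⟹) Let x ∈ (T ∪ X) ∪ (X ∩ T). Then either x ∈ T and x ∉ X; or x ∈ X and x ∉ T; or x ∈ T ∩ X. In each case x ∈ X ∪ (T ∪ X), so (T ∪ X) ∪ (X ∩ T) ⊆ X ∪ (T ∪ X).

(⟸) Let x ∈ X ∪ (T ∪ X). Then either x ∈ T and x ∉ X; or x ∈ X and x ∉ T; or x ∈ T ∩ X. In each case x ∈ (T ∪ X) ∪ (X ∩ T), so X ∪ (T ∪ X) ⊆ (T ∪ X) ∪ (X ∩ T).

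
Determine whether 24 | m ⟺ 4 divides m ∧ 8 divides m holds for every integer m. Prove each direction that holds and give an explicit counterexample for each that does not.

[⇒] If 24 ∣ m, write m = 24q. Since 24 = 6·4, m = 4·(6q), so 4 ∣ m; and since 24 = 3·8, m = 8·(3q), so 8 ∣ m.

[⇐] This fails: take m = 8. Both 4 ∣ 8 and 8 ∣ 8, yet 8 is not a multiple of 24 (since 8 = 0·24 + 8), so 24 ∤ 8.

Only the forward implication holds.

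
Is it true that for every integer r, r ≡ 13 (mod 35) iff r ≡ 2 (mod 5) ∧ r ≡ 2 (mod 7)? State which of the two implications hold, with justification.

Both directions fail.

(⇒) This fails: r = 13 gives 13 ≡ 13 (mod 35) but 13 ≡ 3 (mod 5), so the conjunction on the right does not hold.

(⇐) This fails: r = 2 satisfies both congruences on the right (2 ≡ 2 mod 5 and 2 ≡ 2 mod 7) yet 2 ≡ 2 (mod 35), not 13.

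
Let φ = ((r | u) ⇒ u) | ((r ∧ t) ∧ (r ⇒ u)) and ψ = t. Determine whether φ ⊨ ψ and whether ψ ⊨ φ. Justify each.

Neither direction holds.

[⇒] This fails. Under r = F, u = F, t = F, the left side is true but the right side is false.

[⇐] This fails. Under r = T, u = F, t = T, the left side is false but the right side is true.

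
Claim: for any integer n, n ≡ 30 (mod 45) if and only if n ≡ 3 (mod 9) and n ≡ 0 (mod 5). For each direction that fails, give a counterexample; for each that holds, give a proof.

The biconditional holds.

(⟹) Suppose n ≡ 30 (mod 45); write n = 45j + 30. Since 9 ∣ 45, reducing mod 9 gives n ≡ 30 ≡ 3 (mod 9); since 5 ∣ 45, reducing mod 5 gives n ≡ 30 ≡ 0 (mod 5).

(⟸) Conversely, if n ≡ 3 (mod 9) and n ≡ 0 (mod 5), then by the Chinese remainder theorem n ≡ 30 (mod 45). This is exactly n ≡ 30 (mod 45).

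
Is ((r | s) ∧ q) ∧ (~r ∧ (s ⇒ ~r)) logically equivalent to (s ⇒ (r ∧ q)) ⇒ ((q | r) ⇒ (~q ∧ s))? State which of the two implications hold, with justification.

(⟹) Assume the antecedent. If s is true, the antecedent forces (s = T, q = T, r = F), and the consequent holds there. If s is false, the antecedent cannot hold. Either way the consequent holds.

(⟸) This fails. Under s = F, q = F, r = F, the left side is false but the right side is true.

Only the forward direction holds.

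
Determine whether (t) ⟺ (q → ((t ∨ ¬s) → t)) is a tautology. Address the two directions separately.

Converse. This fails. Under t = F, q = F, s = F, the left side is false but the right side is true.

Forward direction. Assume the antecedent. If t is true, q → ((t ∨ ¬s) → t) reduces to true regardless of the other variables. If t is false, the antecedent cannot hold. Either way q → ((t ∨ ¬s) → t) holds.

Only the forward direction holds.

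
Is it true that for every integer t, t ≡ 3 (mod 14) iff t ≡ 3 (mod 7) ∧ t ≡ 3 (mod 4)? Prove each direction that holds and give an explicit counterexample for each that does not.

(⇒) fails; (⇐) holds.

(⟹) This fails: t = 17 gives 17 ≡ 3 (mod 14) but 17 ≡ 1 (mod 4), so the conjunction on the right does not hold.

(⟸) Conversely, if t ≡ 3 (mod 7) and t ≡ 3 (mod 4), then by the Chinese remainder theorem t ≡ 3 (mod 28). Since 3 ≡ 3 (mod 14) and 14 ∣ 28, we get t ≡ 3 (mod 14).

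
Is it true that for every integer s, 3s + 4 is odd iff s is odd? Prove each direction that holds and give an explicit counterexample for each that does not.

The biconditional holds.

(→) Suppose 3s + 4 is odd. Since 3 is odd, 3s and s have the same parity, so 3s + 4 ≡ s + 4 (mod 2). As 4 is even, 3s + 4 is odd exactly when s is odd. Thus s is odd.

(←) Conversely, suppose s is odd; write s = 2j + 1. Then 3s + 4 = 3·(2j + 1) + 4 = 2·3j + 7, which is odd.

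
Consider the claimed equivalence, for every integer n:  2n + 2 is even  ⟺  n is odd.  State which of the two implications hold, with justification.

Only the converse holds.

(⇒) This fails: take n = 4. Then 2n + 2 = 10, which is even, yet n = 4 is even, not odd.

(⇐) Suppose n is odd. Since 2 is even, 2n is even for every n, so 2n + 2 has the same parity as 2, which is even. Hence 2n + 2 is even.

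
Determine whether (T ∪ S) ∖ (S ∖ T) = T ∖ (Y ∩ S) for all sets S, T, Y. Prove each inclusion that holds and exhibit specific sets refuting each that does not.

Forward inclusion. This inclusion fails. Take S = {1}, T = {1}, Y = {1}; then 1 ∈ (T ∪ S) ∖ (S ∖ T) but 1 ∉ T ∖ (Y ∩ S).

Reverse inclusion. Let x ∈ T ∖ (Y ∩ S). Then either x ∈ T and x ∉ S, Y; or x ∈ S ∩ T and x ∉ Y; or x ∈ T ∩ Y and x ∉ S. In each case x ∈ (T ∪ S) ∖ (S ∖ T), so T ∖ (Y ∩ S) ⊆ (T ∪ S) ∖ (S ∖ T).

(⊆) fails; (⊇) holds.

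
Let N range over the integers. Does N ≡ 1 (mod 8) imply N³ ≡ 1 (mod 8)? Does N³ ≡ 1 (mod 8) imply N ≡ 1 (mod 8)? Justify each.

(⟹) Suppose N ≡ 1 (mod 8). Write N = 8j + 1. Then (8j + 1)³ = 512j³ + 192j² + 24j + 1 = 8(64j³ + 24j² + 3j) + 1, so N³ ≡ 1 (mod 8).

(⟸) Conversely, suppose N³ ≡ 1 (mod 8). The only residue r in {0, …, 7} with r³ ≡ 1 (mod 8) is r = 1, so N ≡ 1 (mod 8).

Equivalent; both directions hold.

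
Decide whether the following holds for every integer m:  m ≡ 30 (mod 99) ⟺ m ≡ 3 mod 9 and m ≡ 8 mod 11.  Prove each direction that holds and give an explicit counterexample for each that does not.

(⟹) Suppose m ≡ 30 (mod 99); write m = 99j + 30. Since 9 ∣ 99, reducing mod 9 gives m ≡ 30 ≡ 3 (mod 9); since 11 ∣ 99, reducing mod 11 gives m ≡ 30 ≡ 8 (mod 11).

(⟸) Conversely, if m ≡ 3 (mod 9) and m ≡ 8 (mod 11), then by the Chinese remainder theorem m ≡ 30 (mod 99). This is exactly m ≡ 30 (mod 99).

The biconditional holds.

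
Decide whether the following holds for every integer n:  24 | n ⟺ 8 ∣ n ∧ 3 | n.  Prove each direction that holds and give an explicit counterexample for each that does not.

(⇐) Suppose 8 ∣ n and 3 ∣ n. Any common multiple of 8 and 3 is a multiple of their lcm; here gcd(8, 3) = 1, so lcm(8, 3) = 8·3 = 24, so 24 ∣ n.

(⇒) If 24 ∣ n, write n = 24q. Since 24 = 3·8, n = 8·(3q), so 8 ∣ n; and since 24 = 8·3, n = 3·(8q), so 3 ∣ n.

Both directions hold.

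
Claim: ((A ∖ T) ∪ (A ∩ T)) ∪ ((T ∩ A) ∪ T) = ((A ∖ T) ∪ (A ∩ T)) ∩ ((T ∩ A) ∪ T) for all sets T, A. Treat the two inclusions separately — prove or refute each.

(⊆) This inclusion fails. Take T = {1}, A = ∅; then 1 ∈ ((A ∖ T) ∪ (A ∩ T)) ∪ ((T ∩ A) ∪ T) but 1 ∉ ((A ∖ T) ∪ (A ∩ T)) ∩ ((T ∩ A) ∪ T).

(⊇) Let x ∈ ((A ∖ T) ∪ (A ∩ T)) ∩ ((T ∩ A) ∪ T). Then x ∈ T ∩ A, from which x ∈ ((A ∖ T) ∪ (A ∩ T)) ∪ ((T ∩ A) ∪ T).

The sets are not equal: only the reverse inclusion holds.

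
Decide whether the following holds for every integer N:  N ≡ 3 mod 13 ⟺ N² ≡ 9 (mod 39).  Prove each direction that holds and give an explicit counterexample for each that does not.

Forward direction. This fails: take N = 16. Then 16 ≡ 3 (mod 13), but 16² = 256 ≡ 22 (mod 39), not 9.

Converse. This fails: take N = 36. Then 36² = 1296 ≡ 9 (mod 39), yet 36 ≡ 10 (mod 13), not 3.

Neither direction holds.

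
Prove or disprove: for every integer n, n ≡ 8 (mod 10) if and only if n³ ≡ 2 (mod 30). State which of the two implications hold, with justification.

Only the converse holds.

Forward direction. This fails: take n = 18. Then 18 ≡ 8 (mod 10), but 18³ = 5832 ≡ 12 (mod 30), not 2.

Converse. The residues r modulo 30 with r³ ≡ 2 (mod 30) are exactly {8}, and each is ≡ 8 (mod 10).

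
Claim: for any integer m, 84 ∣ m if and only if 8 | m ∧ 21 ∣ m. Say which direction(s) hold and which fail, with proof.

Only the reverse direction holds.

(⇒) This fails: take m = 84. Certainly 84 ∣ 84, but 8 ∤ 84.

(⇐) Suppose 8 ∣ m and 21 ∣ m. Any common multiple of 8 and 21 is a multiple of their lcm; here gcd(8, 21) = 1, so lcm(8, 21) = 8·21 = 168, so 168 ∣ m. Since 84 ∣ 168, it follows that 84 ∣ m.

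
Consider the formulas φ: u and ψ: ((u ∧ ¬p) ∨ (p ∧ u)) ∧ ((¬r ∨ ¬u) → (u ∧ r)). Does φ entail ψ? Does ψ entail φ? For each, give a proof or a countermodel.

Not equivalent: only (⇐) holds.

[⇒] This fails. Under u = T, r = F, p = F, the left side is true but the right side is false.

[⇐] Assume the antecedent. If u is true, u reduces to true regardless of the other variables. If u is false, the antecedent cannot hold. Either way u holds.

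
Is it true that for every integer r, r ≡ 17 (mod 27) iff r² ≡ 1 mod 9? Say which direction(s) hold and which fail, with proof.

(⟹) Suppose r ≡ 17 (mod 27). Then r² ≡ 17² = 289 (mod 27), and since 9 ∣ 27, also r² ≡ 1 (mod 9).

(⟸) This fails: take r = 1. Then 1² = 1 ≡ 1 (mod 9), yet 1 ≡ 1 (mod 27), not 17.

(⇒) holds; (⇐) fails.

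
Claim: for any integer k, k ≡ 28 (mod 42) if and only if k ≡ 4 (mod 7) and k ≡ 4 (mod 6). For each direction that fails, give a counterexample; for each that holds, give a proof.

Both directions fail.

(→) This fails: k = 28 gives 28 ≡ 28 (mod 42) but 28 ≡ 0 (mod 7), so the conjunction on the right does not hold.

(←) This fails: k = 4 satisfies both congruences on the right (4 ≡ 4 mod 7 and 4 ≡ 4 mod 6) yet 4 ≡ 4 (mod 42), not 28.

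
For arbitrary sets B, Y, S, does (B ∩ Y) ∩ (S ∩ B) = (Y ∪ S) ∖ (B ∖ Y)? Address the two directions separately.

(⟹) Let x ∈ (B ∩ Y) ∩ (S ∩ B). Then x ∈ B ∩ Y ∩ S, from which x ∈ (Y ∪ S) ∖ (B ∖ Y).

(⟸) This inclusion fails. Take B = ∅, Y = {1}, S = ∅; then 1 ∈ (Y ∪ S) ∖ (B ∖ Y) but 1 ∉ (B ∩ Y) ∩ (S ∩ B).

The sets are not equal: only the forward inclusion holds.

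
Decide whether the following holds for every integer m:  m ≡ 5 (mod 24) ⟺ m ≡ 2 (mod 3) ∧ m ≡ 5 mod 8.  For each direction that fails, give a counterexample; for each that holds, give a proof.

The biconditional holds.

[⇒] Suppose m ≡ 5 (mod 24); write m = 24j + 5. Since 3 ∣ 24, reducing mod 3 gives m ≡ 5 ≡ 2 (mod 3); since 8 ∣ 24, reducing mod 8 gives m ≡ 5 (mod 8).

[⇐] Conversely, if m ≡ 2 (mod 3) and m ≡ 5 (mod 8), then by the Chinese remainder theorem m ≡ 5 (mod 24). This is exactly m ≡ 5 (mod 24).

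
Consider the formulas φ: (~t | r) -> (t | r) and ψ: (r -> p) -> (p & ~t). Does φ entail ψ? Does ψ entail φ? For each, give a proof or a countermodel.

[⇒] This fails. Under r = F, t = T, p = F, the left side is true but the right side is false.

[⇐] This fails. Under r = F, t = F, p = T, the left side is false but the right side is true.

Neither implication holds.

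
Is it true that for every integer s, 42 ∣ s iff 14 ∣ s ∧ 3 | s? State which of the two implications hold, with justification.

[⇒] If 42 ∣ s, write s = 42q. Since 42 = 3·14, s = 14·(3q), so 14 ∣ s; and since 42 = 14·3, s = 3·(14q), so 3 ∣ s.

[⇐] Suppose 14 ∣ s and 3 ∣ s. Any common multiple of 14 and 3 is a multiple of their lcm; here gcd(14, 3) = 1, so lcm(14, 3) = 14·3 = 42, so 42 ∣ s.

Both implications hold.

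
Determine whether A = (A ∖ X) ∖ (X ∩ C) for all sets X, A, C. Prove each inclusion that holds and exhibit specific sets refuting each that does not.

(⊆) fails; (⊇) holds.

(⊆) This inclusion fails. Take X = {1}, A = {1}, C = ∅; then 1 ∈ A but 1 ∉ (A ∖ X) ∖ (X ∩ C).

(⊇) Let x ∈ (A ∖ X) ∖ (X ∩ C). Then either x ∈ A and x ∉ X, C; or x ∈ A ∩ C and x ∉ X. In each case x ∈ A, so (A ∖ X) ∖ (X ∩ C) ⊆ A.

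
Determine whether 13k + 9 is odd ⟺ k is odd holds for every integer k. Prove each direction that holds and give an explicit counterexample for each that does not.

Neither direction holds.

(→) This fails: k = 4 gives 13k + 9 = 61, which is odd, but 4 is even, not odd.

(←) This also fails: k = 1 is odd, but 13k + 9 = 22 is even, not odd.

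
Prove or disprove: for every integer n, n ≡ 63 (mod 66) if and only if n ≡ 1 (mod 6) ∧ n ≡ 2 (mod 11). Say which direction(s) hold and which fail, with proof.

[⇒] This fails: n = 63 gives 63 ≡ 63 (mod 66) but 63 ≡ 3 (mod 6), so the conjunction on the right does not hold.

[⇐] This fails: n = 13 satisfies both congruences on the right (13 ≡ 1 mod 6 and 13 ≡ 2 mod 11) yet 13 ≡ 13 (mod 66), not 63.

Neither direction holds.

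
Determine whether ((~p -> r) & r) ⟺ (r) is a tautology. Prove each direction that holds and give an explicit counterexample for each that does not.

[⇒] Assume the antecedent. If p is true, the antecedent forces (p = T, r = T), and r holds there. If p is false, the antecedent forces (p = F, r = T), and r holds there. Either way r holds.

[⇐] Assume the antecedent. If p is true, the antecedent forces (p = T, r = T), and (~p -> r) & r holds there. If p is false, the antecedent forces (p = F, r = T), and (~p -> r) & r holds there. Either way (~p -> r) & r holds.

Both implications hold.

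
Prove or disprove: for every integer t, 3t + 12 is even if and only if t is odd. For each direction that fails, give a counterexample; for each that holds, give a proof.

Forward direction. This fails: t = 2 gives 3t + 12 = 18, which is even, but 2 is even, not odd.

Converse. This also fails: t = 3 is odd, but 3t + 12 = 21 is odd, not even.

Neither direction holds.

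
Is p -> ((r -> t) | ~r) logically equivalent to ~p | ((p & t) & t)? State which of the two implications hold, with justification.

The forward direction fails; the converse holds.

(⇒) This fails. Under t = F, r = F, p = T, the left side is true but the right side is false.

(⇐) Assume the antecedent. If t is true, p -> ((r -> t) | ~r) reduces to true regardless of the other variables. If t is false, the antecedent forces (t = F, r = F, p = F) or (t = F, r = T, p = F), and p -> ((r -> t) | ~r) holds there. Either way p -> ((r -> t) | ~r) holds.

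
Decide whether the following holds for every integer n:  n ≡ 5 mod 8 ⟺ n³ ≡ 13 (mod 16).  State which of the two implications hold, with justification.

[⇒] This fails: take n = 13. Then 13 ≡ 5 (mod 8), but 13³ = 2197 ≡ 5 (mod 16), not 13.

[⇐] Conversely, the residues r modulo 16 with r³ ≡ 13 (mod 16) are exactly {5}, and each is ≡ 5 (mod 8).

Only the converse holds.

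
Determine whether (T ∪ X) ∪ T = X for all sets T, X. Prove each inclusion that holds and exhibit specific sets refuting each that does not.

(⟹) This inclusion fails. Take T = {1}, X = ∅; then 1 ∈ (T ∪ X) ∪ T but 1 ∉ X.

(⟸) Let x ∈ X. Then either x ∈ X and x ∉ T; or x ∈ T ∩ X. In each case x ∈ (T ∪ X) ∪ T, so X ⊆ (T ∪ X) ∪ T.

The sets are not equal: only the reverse inclusion holds.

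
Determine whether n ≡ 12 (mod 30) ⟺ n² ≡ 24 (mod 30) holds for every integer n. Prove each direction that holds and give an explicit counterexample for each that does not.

(←) This fails: take n = 18. Then 18² = 324 ≡ 24 (mod 30), yet 18 ≡ 18 (mod 30), not 12.

(→) Suppose n ≡ 12 (mod 30). Write n = 30j + 12. Then (30j + 12)² = 900j² + 720j + 144 = 30(30j² + 24j + 4) + 24, so n² ≡ 24 (mod 30).

Only the forward implication holds.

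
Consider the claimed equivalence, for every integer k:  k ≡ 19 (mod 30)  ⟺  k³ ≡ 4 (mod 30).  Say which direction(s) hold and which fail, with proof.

[⇒] This fails: take k = 19. Then 19 ≡ 19 (mod 30), but 19³ = 6859 ≡ 19 (mod 30), not 4.

[⇐] This fails: take k = 4. Then 4³ = 64 ≡ 4 (mod 30), yet 4 ≡ 4 (mod 30), not 19.

Neither implication holds.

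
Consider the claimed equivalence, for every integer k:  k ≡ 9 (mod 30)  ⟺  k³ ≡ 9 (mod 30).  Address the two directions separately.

(→) Suppose k ≡ 9 (mod 30). Write k = 30j + 9. Then (30j + 9)³ = 27000j³ + 24300j² + 7290j + 729 = 30(900j³ + 810j² + 243j + 24) + 9, so k³ ≡ 9 (mod 30).

(←) Conversely, suppose k³ ≡ 9 (mod 30). The only residue r in {0, …, 29} with r³ ≡ 9 (mod 30) is r = 9, so k ≡ 9 (mod 30).

Equivalent; both directions hold.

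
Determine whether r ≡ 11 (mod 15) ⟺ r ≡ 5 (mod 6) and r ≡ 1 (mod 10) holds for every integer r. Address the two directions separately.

Not equivalent: only (⇐) holds.

(⇒) This fails: r = 26 gives 26 ≡ 11 (mod 15) but 26 ≡ 2 (mod 6), so the conjunction on the right does not hold.

(⇐) Conversely, if r ≡ 5 (mod 6) and r ≡ 1 (mod 10), then by the Chinese remainder theorem r ≡ 11 (mod 30). Since 11 ≡ 11 (mod 15) and 15 ∣ 30, we get r ≡ 11 (mod 15).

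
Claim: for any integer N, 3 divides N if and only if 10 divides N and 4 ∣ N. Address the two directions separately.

(→) This fails: take N = 3. Certainly 3 ∣ 3, but 10 ∤ 3.

(←) This fails: take N = 20. Both 10 ∣ 20 and 4 ∣ 20, yet 20 is not a multiple of 3 (since 20 = 6·3 + 2), so 3 ∤ 20.

Both directions fail.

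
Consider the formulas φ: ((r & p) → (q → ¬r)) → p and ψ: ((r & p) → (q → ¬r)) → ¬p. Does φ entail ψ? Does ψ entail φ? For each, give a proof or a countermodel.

[⇒] This fails. Under p = T, q = F, r = F, the left side is true but the right side is false.

[⇐] This fails. Under p = F, q = F, r = F, the left side is false but the right side is true.

Neither implication holds.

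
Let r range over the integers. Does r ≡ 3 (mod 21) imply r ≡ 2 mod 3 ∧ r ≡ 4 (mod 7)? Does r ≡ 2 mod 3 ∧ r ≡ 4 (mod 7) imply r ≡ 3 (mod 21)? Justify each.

(⇒) fails and (⇐) fails.

(⟹) This fails: r = 3 gives 3 ≡ 3 (mod 21) but 3 ≡ 0 (mod 3), so the conjunction on the right does not hold.

(⟸) This fails: r = 11 satisfies both congruences on the right (11 ≡ 2 mod 3 and 11 ≡ 4 mod 7) yet 11 ≡ 11 (mod 21), not 3.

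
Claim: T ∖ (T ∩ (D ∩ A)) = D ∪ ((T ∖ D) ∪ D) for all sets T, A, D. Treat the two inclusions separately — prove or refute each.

(⊆) holds; (⊇) fails.

(⟹) Let x ∈ T ∖ (T ∩ (D ∩ A)). Then either x ∈ T and x ∉ A, D; or x ∈ T ∩ A and x ∉ D; or x ∈ T ∩ D and x ∉ A. In each case x ∈ D ∪ ((T ∖ D) ∪ D), so T ∖ (T ∩ (D ∩ A)) ⊆ D ∪ ((T ∖ D) ∪ D).

(⟸) This inclusion fails. Take T = ∅, A = ∅, D = {1}; then 1 ∈ D ∪ ((T ∖ D) ∪ D) but 1 ∉ T ∖ (T ∩ (D ∩ A)).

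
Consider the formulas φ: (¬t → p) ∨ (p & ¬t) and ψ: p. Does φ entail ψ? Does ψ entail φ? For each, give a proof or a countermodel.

Forward direction. This fails. Under t = T, p = F, the left side is true but the right side is false.

Converse. Assume the antecedent. If t is true, (¬t → p) ∨ (p & ¬t) reduces to true regardless of the other variables. If t is false, the antecedent forces (t = F, p = T), and (¬t → p) ∨ (p & ¬t) holds there. Either way (¬t → p) ∨ (p & ¬t) holds.

Not equivalent: only (⇐) holds.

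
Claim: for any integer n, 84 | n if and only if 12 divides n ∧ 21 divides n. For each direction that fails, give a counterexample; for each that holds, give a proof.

Both directions hold.

(→) If 84 ∣ n, write n = 84q. Since 84 = 7·12, n = 12·(7q), so 12 ∣ n; and since 84 = 4·21, n = 21·(4q), so 21 ∣ n.

(←) Suppose 12 ∣ n and 21 ∣ n. Any common multiple of 12 and 21 is a multiple of their lcm; here lcm(12, 21) = 12·21/gcd(12, 21) = 252/3 = 84, so 84 ∣ n.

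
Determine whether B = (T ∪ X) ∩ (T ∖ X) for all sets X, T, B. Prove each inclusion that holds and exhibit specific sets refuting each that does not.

Neither inclusion holds.

(⟹) This inclusion fails. Take X = ∅, T = ∅, B = {1}; then 1 ∈ B but 1 ∉ (T ∪ X) ∩ (T ∖ X).

(⟸) This inclusion fails. Take X = ∅, T = {1}, B = ∅; then 1 ∈ (T ∪ X) ∩ (T ∖ X) but 1 ∉ B.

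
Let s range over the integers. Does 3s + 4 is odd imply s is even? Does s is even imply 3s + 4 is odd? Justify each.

[⇒] This fails: s = 3 gives 3s + 4 = 13, which is odd, but 3 is odd, not even.

[⇐] This also fails: s = 4 is even, but 3s + 4 = 16 is even, not odd.

Both directions fail.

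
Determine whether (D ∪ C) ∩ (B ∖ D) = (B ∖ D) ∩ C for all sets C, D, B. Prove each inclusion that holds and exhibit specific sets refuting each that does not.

Both inclusions hold; the sets are equal.

(⟹) Let x ∈ (D ∪ C) ∩ (B ∖ D). Then x ∈ C ∩ B and x ∉ D, from which x ∈ (B ∖ D) ∩ C.

(⟸) Let x ∈ (B ∖ D) ∩ C. Then x ∈ C ∩ B and x ∉ D, from which x ∈ (D ∪ C) ∩ (B ∖ D).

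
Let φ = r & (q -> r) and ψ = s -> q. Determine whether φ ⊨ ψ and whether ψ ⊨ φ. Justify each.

Neither direction holds.

Forward direction. This fails. Under r = T, q = F, s = T, the left side is true but the right side is false.

Converse. This fails. Under r = F, q = F, s = F, the left side is false but the right side is true.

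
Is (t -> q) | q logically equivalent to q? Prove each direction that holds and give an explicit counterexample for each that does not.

Not equivalent: only (⇐) holds.

(←) Assume the antecedent. If t is true, the antecedent forces (t = T, q = T), and (t -> q) | q holds there. If t is false, (t -> q) | q reduces to true regardless of the other variables. Either way (t -> q) | q holds.

(→) This fails. Under t = F, q = F, the left side is true but the right side is false.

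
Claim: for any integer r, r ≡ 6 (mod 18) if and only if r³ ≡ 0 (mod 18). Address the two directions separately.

(⇒) holds; (⇐) fails.

(→) Suppose r ≡ 6 (mod 18). Write r = 18j + 6. Then (18j + 6)³ = 5832j³ + 5832j² + 1944j + 216 = 18(324j³ + 324j² + 108j + 12) + 0, so r³ ≡ 0 (mod 18).

(←) This fails: take r = 0. Then 0³ = 0 ≡ 0 (mod 18), yet 0 ≡ 0 (mod 18), not 6.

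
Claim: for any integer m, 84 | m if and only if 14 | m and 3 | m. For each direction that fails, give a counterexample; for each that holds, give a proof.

Only the forward direction holds.

(⟸) This fails: take m = 42. Both 14 ∣ 42 and 3 ∣ 42, yet 42 is not a multiple of 84 (since 42 = 0·84 + 42), so 84 ∤ 42.

(⟹) If 84 ∣ m, write m = 84q. Since 84 = 6·14, m = 14·(6q), so 14 ∣ m; and since 84 = 28·3, m = 3·(28q), so 3 ∣ m.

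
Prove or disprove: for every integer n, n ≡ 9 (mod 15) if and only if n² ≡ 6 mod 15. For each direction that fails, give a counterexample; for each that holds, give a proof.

Only the forward implication holds.

Forward direction. Suppose n ≡ 9 (mod 15). Write n = 15j + 9. Then (15j + 9)² = 225j² + 270j + 81 = 15(15j² + 18j + 5) + 6, so n² ≡ 6 (mod 15).

Converse. This fails: take n = 6. Then 6² = 36 ≡ 6 (mod 15), yet 6 ≡ 6 (mod 15), not 9.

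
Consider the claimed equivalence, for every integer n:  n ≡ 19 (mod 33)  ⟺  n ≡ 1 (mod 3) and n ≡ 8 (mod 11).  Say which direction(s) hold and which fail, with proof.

Equivalent; both directions hold.

[⇐] If n ≡ 1 (mod 3) and n ≡ 8 (mod 11), then by the Chinese remainder theorem n ≡ 19 (mod 33). This is exactly n ≡ 19 (mod 33).

[⇒] Suppose n ≡ 19 (mod 33); write n = 33j + 19. Since 3 ∣ 33, reducing mod 3 gives n ≡ 19 ≡ 1 (mod 3); since 11 ∣ 33, reducing mod 11 gives n ≡ 19 ≡ 8 (mod 11).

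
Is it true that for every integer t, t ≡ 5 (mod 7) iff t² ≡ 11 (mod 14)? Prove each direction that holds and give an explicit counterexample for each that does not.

Both directions fail.

(⇒) This fails: take t = 12. Then 12 ≡ 5 (mod 7), but 12² = 144 ≡ 4 (mod 14), not 11.

(⇐) This fails: take t = 9. Then 9² = 81 ≡ 11 (mod 14), yet 9 ≡ 2 (mod 7), not 5.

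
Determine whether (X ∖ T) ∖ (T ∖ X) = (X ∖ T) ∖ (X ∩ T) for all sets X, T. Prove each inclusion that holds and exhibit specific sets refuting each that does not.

Both inclusions hold; the sets are equal.

Forward inclusion. Let x ∈ (X ∖ T) ∖ (T ∖ X). Then x ∈ X and x ∉ T, from which x ∈ (X ∖ T) ∖ (X ∩ T).

Reverse inclusion. Let x ∈ (X ∖ T) ∖ (X ∩ T). Then x ∈ X and x ∉ T, from which x ∈ (X ∖ T) ∖ (T ∖ X).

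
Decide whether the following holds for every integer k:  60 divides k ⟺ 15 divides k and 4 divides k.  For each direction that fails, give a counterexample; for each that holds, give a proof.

Both directions hold.

(⟹) If 60 ∣ k, write k = 60q. Since 60 = 4·15, k = 15·(4q), so 15 ∣ k; and since 60 = 15·4, k = 4·(15q), so 4 ∣ k.

(⟸) Suppose 15 ∣ k and 4 ∣ k. Any common multiple of 15 and 4 is a multiple of their lcm; here gcd(15, 4) = 1, so lcm(15, 4) = 15·4 = 60, so 60 ∣ k.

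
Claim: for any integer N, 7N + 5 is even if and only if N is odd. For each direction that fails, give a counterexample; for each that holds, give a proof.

(⟹) Suppose 7N + 5 is even. Since 7 is odd, 7N and N have the same parity, so 7N + 5 ≡ N + 5 (mod 2). As 5 is odd, 7N + 5 is even exactly when N is odd. Thus N is odd.

(⟸) Conversely, suppose N is odd; write N = 2j + 1. Then 7N + 5 = 7·(2j + 1) + 5 = 2·7j + 12, which is even.

Equivalent; both directions hold.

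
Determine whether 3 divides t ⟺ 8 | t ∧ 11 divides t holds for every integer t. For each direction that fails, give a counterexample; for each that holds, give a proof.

(⇒) fails and (⇐) fails.

(→) This fails: take t = 3. Certainly 3 ∣ 3, but 8 ∤ 3.

(←) This fails: take t = 88. Both 8 ∣ 88 and 11 ∣ 88, yet 88 is not a multiple of 3 (since 88 = 29·3 + 1), so 3 ∤ 88.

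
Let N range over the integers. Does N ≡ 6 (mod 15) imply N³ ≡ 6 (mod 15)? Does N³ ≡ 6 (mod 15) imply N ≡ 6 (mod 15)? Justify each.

Equivalent; both directions hold.

[⇒] Suppose N ≡ 6 (mod 15). Write N = 15j + 6. Then (15j + 6)³ = 3375j³ + 4050j² + 1620j + 216 = 15(225j³ + 270j² + 108j + 14) + 6, so N³ ≡ 6 (mod 15).

[⇐] Conversely, suppose N³ ≡ 6 (mod 15). The only residue r in {0, …, 14} with r³ ≡ 6 (mod 15) is r = 6, so N ≡ 6 (mod 15).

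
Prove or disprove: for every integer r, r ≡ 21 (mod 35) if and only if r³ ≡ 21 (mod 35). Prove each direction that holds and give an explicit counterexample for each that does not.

Equivalent; both directions hold.

(⟹) Suppose r ≡ 21 (mod 35). Write r = 35j + 21. Then (35j + 21)³ = 42875j³ + 77175j² + 46305j + 9261 = 35(1225j³ + 2205j² + 1323j + 264) + 21, so r³ ≡ 21 (mod 35).

(⟸) Conversely, suppose r³ ≡ 21 (mod 35). The only residue r in {0, …, 34} with r³ ≡ 21 (mod 35) is r = 21, so r ≡ 21 (mod 35).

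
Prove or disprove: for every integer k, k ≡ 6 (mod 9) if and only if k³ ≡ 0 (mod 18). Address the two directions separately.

Forward direction. This fails: take k = 15. Then 15 ≡ 6 (mod 9), but 15³ = 3375 ≡ 9 (mod 18), not 0.

Converse. This fails: take k = 0. Then 0³ = 0 ≡ 0 (mod 18), yet 0 ≡ 0 (mod 9), not 6.

Neither direction holds.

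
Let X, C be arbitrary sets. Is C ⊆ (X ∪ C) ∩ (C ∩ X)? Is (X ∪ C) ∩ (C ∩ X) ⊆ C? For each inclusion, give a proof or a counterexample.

Only the reverse inclusion holds.

(⟹) This inclusion fails. Take X = ∅, C = {1}; then 1 ∈ C but 1 ∉ (X ∪ C) ∩ (C ∩ X).

(⟸) Let x ∈ (X ∪ C) ∩ (C ∩ X). Then x ∈ X ∩ C, from which x ∈ C.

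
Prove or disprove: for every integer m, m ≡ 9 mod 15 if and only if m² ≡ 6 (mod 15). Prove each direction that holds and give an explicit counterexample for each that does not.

Forward direction. Suppose m ≡ 9 mod 15. Write m = 15j + 9. Then (15j + 9)² = 225j² + 270j + 81 = 15(15j² + 18j + 5) + 6, so m² ≡ 6 (mod 15).

Converse. This fails: take m = 6. Then 6² = 36 ≡ 6 (mod 15), yet 6 ≡ 6 (mod 15), not 9.

(⇒) holds; (⇐) fails.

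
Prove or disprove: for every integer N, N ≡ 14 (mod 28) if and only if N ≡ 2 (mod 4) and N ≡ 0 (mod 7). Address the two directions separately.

Both directions hold; the statement is true.

Forward direction. Suppose N ≡ 14 (mod 28); write N = 28j + 14. Since 4 ∣ 28, reducing mod 4 gives N ≡ 14 ≡ 2 (mod 4); since 7 ∣ 28, reducing mod 7 gives N ≡ 14 ≡ 0 (mod 7).

Converse. If N ≡ 2 (mod 4) and N ≡ 0 (mod 7), then by the Chinese remainder theorem N ≡ 14 (mod 28). This is exactly N ≡ 14 (mod 28).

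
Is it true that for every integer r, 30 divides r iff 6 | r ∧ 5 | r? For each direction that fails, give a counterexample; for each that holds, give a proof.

(→) If 30 ∣ r, write r = 30q. Since 30 = 5·6, r = 6·(5q), so 6 ∣ r; and since 30 = 6·5, r = 5·(6q), so 5 ∣ r.

(←) Suppose 6 ∣ r and 5 ∣ r. Any common multiple of 6 and 5 is a multiple of their lcm; here gcd(6, 5) = 1, so lcm(6, 5) = 6·5 = 30, so 30 ∣ r.

The biconditional holds.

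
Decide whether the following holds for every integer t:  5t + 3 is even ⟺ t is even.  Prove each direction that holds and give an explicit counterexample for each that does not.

Forward direction. This fails: t = 5 gives 5t + 3 = 28, which is even, but 5 is odd, not even.

Converse. This also fails: t = 2 is even, but 5t + 3 = 13 is odd, not even.

(⇒) fails and (⇐) fails.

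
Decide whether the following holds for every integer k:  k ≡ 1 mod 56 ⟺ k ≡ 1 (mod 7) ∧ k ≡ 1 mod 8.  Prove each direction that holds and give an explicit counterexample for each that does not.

[⇒] Suppose k ≡ 1 (mod 56); write k = 56j + 1. Since 7 ∣ 56, reducing mod 7 gives k ≡ 1 (mod 7); since 8 ∣ 56, reducing mod 8 gives k ≡ 1 (mod 8).

[⇐] Conversely, if k ≡ 1 (mod 7) and k ≡ 1 (mod 8), then by the Chinese remainder theorem k ≡ 1 (mod 56). This is exactly k ≡ 1 (mod 56).

Both directions hold; the statement is true.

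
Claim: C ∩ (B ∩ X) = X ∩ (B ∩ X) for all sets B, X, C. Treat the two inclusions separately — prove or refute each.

(⊇) This inclusion fails. Take B = {1}, X = {1}, C = ∅; then 1 ∈ X ∩ (B ∩ X) but 1 ∉ C ∩ (B ∩ X).

(⊆) Let x ∈ C ∩ (B ∩ X). Then x ∈ B ∩ X ∩ C, from which x ∈ X ∩ (B ∩ X).

Only the forward inclusion holds.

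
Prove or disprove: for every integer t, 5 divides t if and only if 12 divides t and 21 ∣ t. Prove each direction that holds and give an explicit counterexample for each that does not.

(⇒) This fails: take t = 5. Certainly 5 ∣ 5, but 12 ∤ 5.

(⇐) This fails: take t = 84. Both 12 ∣ 84 and 21 ∣ 84, yet 84 is not a multiple of 5 (since 84 = 16·5 + 4), so 5 ∤ 84.

(⇒) fails and (⇐) fails.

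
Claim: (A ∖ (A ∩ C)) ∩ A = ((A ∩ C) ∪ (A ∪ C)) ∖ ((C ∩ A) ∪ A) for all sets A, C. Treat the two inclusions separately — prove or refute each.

(⊆) fails and (⊇) fails.

(⊆) This inclusion fails. Take A = {1}, C = ∅; then 1 ∈ (A ∖ (A ∩ C)) ∩ A but 1 ∉ ((A ∩ C) ∪ (A ∪ C)) ∖ ((C ∩ A) ∪ A).

(⊇) This inclusion fails. Take A = ∅, C = {1}; then 1 ∈ ((A ∩ C) ∪ (A ∪ C)) ∖ ((C ∩ A) ∪ A) but 1 ∉ (A ∖ (A ∩ C)) ∩ A.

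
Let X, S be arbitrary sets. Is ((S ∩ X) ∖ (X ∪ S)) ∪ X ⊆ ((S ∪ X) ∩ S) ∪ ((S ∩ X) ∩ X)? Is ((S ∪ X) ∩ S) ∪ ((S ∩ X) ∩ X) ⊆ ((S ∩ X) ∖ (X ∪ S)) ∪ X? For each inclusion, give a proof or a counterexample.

(⊆) This inclusion fails. Take X = {1}, S = ∅; then 1 ∈ ((S ∩ X) ∖ (X ∪ S)) ∪ X but 1 ∉ ((S ∪ X) ∩ S) ∪ ((S ∩ X) ∩ X).

(⊇) This inclusion fails. Take X = ∅, S = {1}; then 1 ∈ ((S ∪ X) ∩ S) ∪ ((S ∩ X) ∩ X) but 1 ∉ ((S ∩ X) ∖ (X ∪ S)) ∪ X.

Neither inclusion holds.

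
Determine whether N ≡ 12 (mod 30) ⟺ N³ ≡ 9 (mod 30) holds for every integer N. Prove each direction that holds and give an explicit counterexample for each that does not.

(⇒) fails and (⇐) fails.

(⟹) This fails: take N = 12. Then 12 ≡ 12 (mod 30), but 12³ = 1728 ≡ 18 (mod 30), not 9.

(⟸) This fails: take N = 9. Then 9³ = 729 ≡ 9 (mod 30), yet 9 ≡ 9 (mod 30), not 12.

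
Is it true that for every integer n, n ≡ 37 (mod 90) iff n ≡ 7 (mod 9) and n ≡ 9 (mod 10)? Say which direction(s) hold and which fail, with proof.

Neither implication holds.

[⇒] This fails: n = 37 gives 37 ≡ 37 (mod 90) but 37 ≡ 1 (mod 9), so the conjunction on the right does not hold.

[⇐] This fails: n = 79 satisfies both congruences on the right (79 ≡ 7 mod 9 and 79 ≡ 9 mod 10) yet 79 ≡ 79 (mod 90), not 37.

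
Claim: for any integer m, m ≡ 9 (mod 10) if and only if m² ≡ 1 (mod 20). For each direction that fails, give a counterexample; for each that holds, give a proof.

The forward direction holds; the converse fails.

[⇐] This fails: take m = 1. Then 1² = 1 ≡ 1 (mod 20), yet 1 ≡ 1 (mod 10), not 9.

[⇒] Suppose m ≡ 9 (mod 10). Working modulo 20, m ∈ {9, 19}; for each such r, r² ≡ 1 (mod 20).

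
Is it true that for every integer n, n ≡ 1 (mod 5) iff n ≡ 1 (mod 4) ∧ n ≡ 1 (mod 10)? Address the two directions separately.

Forward direction. This fails: n = 16 gives 16 ≡ 1 (mod 5) but 16 ≡ 0 (mod 4), so the conjunction on the right does not hold.

Converse. If n ≡ 1 (mod 4) and n ≡ 1 (mod 10), then by the Chinese remainder theorem n ≡ 1 (mod 20). Since 1 ≡ 1 (mod 5) and 5 ∣ 20, we get n ≡ 1 (mod 5).

Not equivalent: only (⇐) holds.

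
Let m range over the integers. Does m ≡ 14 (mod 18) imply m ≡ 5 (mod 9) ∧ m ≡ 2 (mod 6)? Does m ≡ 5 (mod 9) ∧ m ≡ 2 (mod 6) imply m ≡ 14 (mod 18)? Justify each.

The biconditional holds.

(←) If m ≡ 5 (mod 9) and m ≡ 2 (mod 6), then by the Chinese remainder theorem m ≡ 14 (mod 18). This is exactly m ≡ 14 (mod 18).

(→) Suppose m ≡ 14 (mod 18); write m = 18j + 14. Since 9 ∣ 18, reducing mod 9 gives m ≡ 14 ≡ 5 (mod 9); since 6 ∣ 18, reducing mod 6 gives m ≡ 14 ≡ 2 (mod 6).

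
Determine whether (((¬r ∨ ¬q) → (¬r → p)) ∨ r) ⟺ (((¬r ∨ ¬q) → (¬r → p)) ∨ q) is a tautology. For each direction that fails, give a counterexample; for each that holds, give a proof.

(⇒) Assume the antecedent. If p is true, ((¬r ∨ ¬q) → (¬r → p)) ∨ q reduces to true regardless of the other variables. If p is false, the antecedent forces (p = F, r = T, q = F) or (p = F, r = T, q = T), and ((¬r ∨ ¬q) → (¬r → p)) ∨ q holds there. Either way ((¬r ∨ ¬q) → (¬r → p)) ∨ q holds.

(⇐) This fails. Under p = F, r = F, q = T, the left side is false but the right side is true.

Not equivalent: only (⇒) holds.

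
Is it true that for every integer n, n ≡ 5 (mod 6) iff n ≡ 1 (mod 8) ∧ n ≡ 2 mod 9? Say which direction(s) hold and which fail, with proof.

(⇒) fails; (⇐) holds.

Forward direction. This fails: n = 35 gives 35 ≡ 5 (mod 6) but 35 ≡ 3 (mod 8), so the conjunction on the right does not hold.

Converse. If n ≡ 1 (mod 8) and n ≡ 2 (mod 9), then by the Chinese remainder theorem n ≡ 65 (mod 72). Since 65 ≡ 5 (mod 6) and 6 ∣ 72, we get n ≡ 5 (mod 6).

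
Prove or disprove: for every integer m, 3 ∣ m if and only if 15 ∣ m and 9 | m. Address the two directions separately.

[⇒] This fails: take m = 3. Certainly 3 ∣ 3, but 15 ∤ 3.

[⇐] Suppose 15 ∣ m and 9 ∣ m. Any common multiple of 15 and 9 is a multiple of their lcm; here lcm(15, 9) = 15·9/gcd(15, 9) = 135/3 = 45, so 45 ∣ m. Since 3 ∣ 45, it follows that 3 ∣ m.

(⇒) fails; (⇐) holds.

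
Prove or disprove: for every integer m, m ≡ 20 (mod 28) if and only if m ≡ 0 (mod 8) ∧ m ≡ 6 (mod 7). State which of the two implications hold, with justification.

(⇒) fails; (⇐) holds.

(⇒) This fails: m = 20 gives 20 ≡ 20 (mod 28) but 20 ≡ 4 (mod 8), so the conjunction on the right does not hold.

(⇐) Conversely, if m ≡ 0 (mod 8) and m ≡ 6 (mod 7), then by the Chinese remainder theorem m ≡ 48 (mod 56). Since 48 ≡ 20 (mod 28) and 28 ∣ 56, we get m ≡ 20 (mod 28).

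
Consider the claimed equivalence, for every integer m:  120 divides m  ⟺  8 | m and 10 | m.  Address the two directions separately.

(←) This fails: take m = 40. Both 8 ∣ 40 and 10 ∣ 40, yet 40 is not a multiple of 120 (since 40 = 0·120 + 40), so 120 ∤ 40.

(→) If 120 ∣ m, write m = 120q. Since 120 = 15·8, m = 8·(15q), so 8 ∣ m; and since 120 = 12·10, m = 10·(12q), so 10 ∣ m.

Only the forward implication holds.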